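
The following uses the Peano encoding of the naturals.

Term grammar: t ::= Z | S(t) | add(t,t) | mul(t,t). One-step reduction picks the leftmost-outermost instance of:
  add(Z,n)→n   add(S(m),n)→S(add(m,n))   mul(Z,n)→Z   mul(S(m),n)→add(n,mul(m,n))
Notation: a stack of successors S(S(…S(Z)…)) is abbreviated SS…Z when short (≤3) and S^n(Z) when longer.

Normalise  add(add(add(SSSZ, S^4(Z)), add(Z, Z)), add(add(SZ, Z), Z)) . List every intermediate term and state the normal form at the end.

  start: add(add(add(SSSZ, S^4(Z)), add(Z, Z)), add(add(SZ, Z), Z))
  →1  add(add(S(add(SSZ, S^4(Z))), add(Z, Z)), add(add(SZ, Z), Z))
  →2  add(S(add(add(SSZ, S^4(Z)), add(Z, Z))), add(add(SZ, Z), Z))
  →3  S(add(add(add(SSZ, S^4(Z)), add(Z, Z)), add(add(SZ, Z), Z)))
  →4  S(add(add(S(add(SZ, S^4(Z))), add(Z, Z)), add(add(SZ, Z), Z)))
  →5  S(add(S(add(add(SZ, S^4(Z)), add(Z, Z))), add(add(SZ, Z), Z)))
  →6  S(S(add(add(add(SZ, S^4(Z)), add(Z, Z)), add(add(SZ, Z), Z))))
  →7  S(S(add(add(S(add(Z, S^4(Z))), add(Z, Z)), add(add(SZ, Z), Z))))
  →8  S(S(add(S(add(add(Z, S^4(Z)), add(Z, Z))), add(add(SZ, Z), Z))))
  →9  S(S(S(add(add(add(Z, S^4(Z)), add(Z, Z)), add(add(SZ, Z), Z)))))
  →10  S(S(S(add(add(S^4(Z), add(Z, Z)), add(add(SZ, Z), Z)))))
  →11  S(S(S(add(S(add(SSSZ, add(Z, Z))), add(add(SZ, Z), Z)))))
  →12  S(S(S(S(add(add(SSSZ, add(Z, Z)), add(add(SZ, Z), Z))))))
  →13  S(S(S(S(add(S(add(SSZ, add(Z, Z))), add(add(SZ, Z), Z))))))
  →14  S(S(S(S(S(add(add(SSZ, add(Z, Z)), add(add(SZ, Z), Z)))))))
  →15  S(S(S(S(S(add(S(add(SZ, add(Z, Z))), add(add(SZ, Z), Z)))))))
  →16  S(S(S(S(S(S(add(add(SZ, add(Z, Z)), add(add(SZ, Z), Z))))))))
  →17  S(S(S(S(S(S(add(S(add(Z, add(Z, Z))), add(add(SZ, Z), Z))))))))
  →18  S(S(S(S(S(S(S(add(add(Z, add(Z, Z)), add(add(SZ, Z), Z)))))))))
  →19  S(S(S(S(S(S(S(add(add(Z, Z), add(add(SZ, Z), Z)))))))))
  →20  S(S(S(S(S(S(S(add(Z, add(add(SZ, Z), Z)))))))))
  →21  S(S(S(S(S(S(S(add(add(SZ, Z), Z))))))))
  →22  S(S(S(S(S(S(S(add(S(add(Z, Z)), Z))))))))
  →23  S(S(S(S(S(S(S(S(add(add(Z, Z), Z)))))))))
  →24  S(S(S(S(S(S(S(S(add(Z, Z)))))))))
  →25  S^8(Z)

Answer: normal form = S^8(Z)  (in 25 steps)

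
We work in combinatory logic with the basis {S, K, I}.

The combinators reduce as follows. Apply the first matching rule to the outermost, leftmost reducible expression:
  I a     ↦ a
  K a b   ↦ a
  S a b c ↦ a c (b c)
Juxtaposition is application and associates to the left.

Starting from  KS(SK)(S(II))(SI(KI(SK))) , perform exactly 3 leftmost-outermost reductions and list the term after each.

Answer: after 3 steps: S(SI)(SII)

Reduction:
  start: KS(SK)(S(II))(SI(KI(SK)))
  step 1: S(S(II))(SI(KI(SK)))
  step 2: S(SI)(SI(KI(SK)))
  step 3: S(SI)(SII)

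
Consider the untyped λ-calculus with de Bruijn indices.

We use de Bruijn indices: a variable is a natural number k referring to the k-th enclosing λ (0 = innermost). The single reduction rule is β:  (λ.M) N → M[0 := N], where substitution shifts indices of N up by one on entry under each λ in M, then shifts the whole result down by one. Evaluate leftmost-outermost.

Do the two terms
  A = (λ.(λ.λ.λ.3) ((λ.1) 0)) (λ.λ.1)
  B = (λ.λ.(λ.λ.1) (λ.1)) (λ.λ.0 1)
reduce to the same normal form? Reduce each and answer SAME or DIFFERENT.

Answer: DIFFERENT — A ⇓ λ.λ.λ.λ.1, B ⇓ λ.λ.λ.2

Derivation:
Term A:
  start: (λ.(λ.λ.λ.3) ((λ.1) 0)) (λ.λ.1)
  →1  (λ.λ.λ.λ.λ.1) ((λ.λ.λ.1) (λ.λ.1))
  →2  λ.λ.λ.λ.1

Term B:
  start: (λ.λ.(λ.λ.1) (λ.1)) (λ.λ.0 1)
  →1  λ.(λ.λ.1) (λ.1)
  →2  λ.λ.λ.2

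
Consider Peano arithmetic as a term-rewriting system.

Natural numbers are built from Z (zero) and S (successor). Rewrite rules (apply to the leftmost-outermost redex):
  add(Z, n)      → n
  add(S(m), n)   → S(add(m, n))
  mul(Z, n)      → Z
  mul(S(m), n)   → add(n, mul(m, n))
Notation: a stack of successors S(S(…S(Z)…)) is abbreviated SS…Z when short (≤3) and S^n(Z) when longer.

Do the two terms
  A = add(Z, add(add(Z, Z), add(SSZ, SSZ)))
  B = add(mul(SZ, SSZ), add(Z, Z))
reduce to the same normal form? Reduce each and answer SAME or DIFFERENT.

Answer: DIFFERENT — A ⇓ S^4(Z), B ⇓ SSZ

Reduction:
Term A:
  start: add(Z, add(add(Z, Z), add(SSZ, SSZ)))
  step 1: add(add(Z, Z), add(SSZ, SSZ))
  step 2: add(Z, add(SSZ, SSZ))
  step 3: add(SSZ, SSZ)
  step 4: S(add(SZ, SSZ))
  step 5: S(S(add(Z, SSZ)))
  step 6: S^4(Z)

Term B:
  start: add(mul(SZ, SSZ), add(Z, Z))
  step 1: add(add(SSZ, mul(Z, SSZ)), add(Z, Z))
  step 2: add(S(add(SZ, mul(Z, SSZ))), add(Z, Z))
  step 3: S(add(add(SZ, mul(Z, SSZ)), add(Z, Z)))
  step 4: S(add(S(add(Z, mul(Z, SSZ))), add(Z, Z)))
  step 5: S(S(add(add(Z, mul(Z, SSZ)), add(Z, Z))))
  step 6: S(S(add(mul(Z, SSZ), add(Z, Z))))
  step 7: S(S(add(Z, add(Z, Z))))
  step 8: S(S(add(Z, Z)))
  step 9: SSZ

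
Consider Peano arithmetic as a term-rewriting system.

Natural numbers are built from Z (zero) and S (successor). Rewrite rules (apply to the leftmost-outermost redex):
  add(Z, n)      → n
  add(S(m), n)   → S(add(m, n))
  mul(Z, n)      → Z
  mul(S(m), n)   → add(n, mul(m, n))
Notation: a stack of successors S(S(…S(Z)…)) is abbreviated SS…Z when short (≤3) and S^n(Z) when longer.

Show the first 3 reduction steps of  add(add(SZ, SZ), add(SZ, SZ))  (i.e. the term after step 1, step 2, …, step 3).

Answer: after 3 steps: S(add(SZ, add(SZ, SZ)))

Reduction:
  start: add(add(SZ, SZ), add(SZ, SZ))
  [1] add(S(add(Z, SZ)), add(SZ, SZ))
  [2] S(add(add(Z, SZ), add(SZ, SZ)))
  [3] S(add(SZ, add(SZ, SZ)))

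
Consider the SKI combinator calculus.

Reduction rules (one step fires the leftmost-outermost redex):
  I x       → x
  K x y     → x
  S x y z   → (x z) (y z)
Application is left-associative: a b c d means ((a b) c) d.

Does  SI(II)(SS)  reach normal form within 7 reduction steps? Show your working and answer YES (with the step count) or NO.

  start: SI(II)(SS)
  →1  I(SS)(II(SS))
  →2  SS(II(SS))
  →3  SS(I(SS))
  →4  SS(SS)

Answer: YES — reaches normal form SS(SS) in 4 ≤ 7 steps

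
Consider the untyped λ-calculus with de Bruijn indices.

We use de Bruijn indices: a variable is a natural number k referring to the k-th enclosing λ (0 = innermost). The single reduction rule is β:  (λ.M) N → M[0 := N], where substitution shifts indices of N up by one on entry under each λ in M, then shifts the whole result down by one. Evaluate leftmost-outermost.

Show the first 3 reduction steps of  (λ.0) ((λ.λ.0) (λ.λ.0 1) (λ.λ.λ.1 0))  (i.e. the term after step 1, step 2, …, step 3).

Answer: after 3 steps: λ.λ.λ.1 0

Reduction:
  start: (λ.0) ((λ.λ.0) (λ.λ.0 1) (λ.λ.λ.1 0))
  step 1: (λ.λ.0) (λ.λ.0 1) (λ.λ.λ.1 0)
  step 2: (λ.0) (λ.λ.λ.1 0)
  step 3: λ.λ.λ.1 0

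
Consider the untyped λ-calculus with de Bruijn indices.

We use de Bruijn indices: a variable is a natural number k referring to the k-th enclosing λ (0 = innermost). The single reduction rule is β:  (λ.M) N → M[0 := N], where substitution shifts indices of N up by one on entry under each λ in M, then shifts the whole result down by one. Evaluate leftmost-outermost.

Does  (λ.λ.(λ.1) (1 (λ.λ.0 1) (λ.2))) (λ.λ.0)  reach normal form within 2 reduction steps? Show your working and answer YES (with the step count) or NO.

  start: (λ.λ.(λ.1) (1 (λ.λ.0 1) (λ.2))) (λ.λ.0)
  →1  λ.(λ.1) ((λ.λ.0) (λ.λ.0 1) (λ.λ.λ.0))
  →2  λ.0

Answer: YES — reaches normal form λ.0 in 2 ≤ 2 steps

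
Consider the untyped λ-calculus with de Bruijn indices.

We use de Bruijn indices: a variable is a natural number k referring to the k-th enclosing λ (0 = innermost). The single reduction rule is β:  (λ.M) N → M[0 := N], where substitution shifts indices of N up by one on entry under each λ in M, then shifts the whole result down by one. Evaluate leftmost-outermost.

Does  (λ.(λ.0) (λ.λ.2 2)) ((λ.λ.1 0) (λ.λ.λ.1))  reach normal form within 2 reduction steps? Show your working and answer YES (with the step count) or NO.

  start: (λ.(λ.0) (λ.λ.2 2)) ((λ.λ.1 0) (λ.λ.λ.1))
  →1  (λ.0) (λ.λ.(λ.λ.1 0) (λ.λ.λ.1) ((λ.λ.1 0) (λ.λ.λ.1)))
  →2  λ.λ.(λ.λ.1 0) (λ.λ.λ.1) ((λ.λ.1 0) (λ.λ.λ.1))

Answer: NO — after 2 steps the term is λ.λ.(λ.λ.1 0) (λ.λ.λ.1) ((λ.λ.1 0) (λ.λ.λ.1)), not yet normal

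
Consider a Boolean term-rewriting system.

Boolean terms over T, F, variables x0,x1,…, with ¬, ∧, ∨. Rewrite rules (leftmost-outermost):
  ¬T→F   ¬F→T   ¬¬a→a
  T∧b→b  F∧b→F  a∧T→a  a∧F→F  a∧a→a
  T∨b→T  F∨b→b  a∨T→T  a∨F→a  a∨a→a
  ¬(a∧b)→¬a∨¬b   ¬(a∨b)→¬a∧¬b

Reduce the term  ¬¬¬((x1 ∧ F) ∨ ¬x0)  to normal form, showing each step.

  start: ¬¬¬((x1 ∧ F) ∨ ¬x0)
  [1] ¬((x1 ∧ F) ∨ ¬x0)
  [2] ¬(x1 ∧ F) ∧ ¬¬x0
  [3] (¬x1 ∨ ¬F) ∧ ¬¬x0
  [4] (¬x1 ∨ T) ∧ ¬¬x0
  [5] T ∧ ¬¬x0
  [6] ¬¬x0
  [7] x0

Answer: normal form = x0  (in 7 steps)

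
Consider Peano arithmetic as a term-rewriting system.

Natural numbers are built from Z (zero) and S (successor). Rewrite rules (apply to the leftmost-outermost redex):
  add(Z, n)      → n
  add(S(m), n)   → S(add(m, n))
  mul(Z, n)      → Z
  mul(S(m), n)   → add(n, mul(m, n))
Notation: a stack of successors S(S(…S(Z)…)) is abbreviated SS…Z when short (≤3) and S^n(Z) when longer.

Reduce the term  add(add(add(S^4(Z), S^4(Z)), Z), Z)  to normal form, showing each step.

  start: add(add(add(S^4(Z), S^4(Z)), Z), Z)
  step 1: add(add(S(add(SSSZ, S^4(Z))), Z), Z)
  step 2: add(S(add(add(SSSZ, S^4(Z)), Z)), Z)
  step 3: S(add(add(add(SSSZ, S^4(Z)), Z), Z))
  step 4: S(add(add(S(add(SSZ, S^4(Z))), Z), Z))
  step 5: S(add(S(add(add(SSZ, S^4(Z)), Z)), Z))
  step 6: S(S(add(add(add(SSZ, S^4(Z)), Z), Z)))
  step 7: S(S(add(add(S(add(SZ, S^4(Z))), Z), Z)))
  step 8: S(S(add(S(add(add(SZ, S^4(Z)), Z)), Z)))
  step 9: S(S(S(add(add(add(SZ, S^4(Z)), Z), Z))))
  step 10: S(S(S(add(add(S(add(Z, S^4(Z))), Z), Z))))
  step 11: S(S(S(add(S(add(add(Z, S^4(Z)), Z)), Z))))
  step 12: S(S(S(S(add(add(add(Z, S^4(Z)), Z), Z)))))
  step 13: S(S(S(S(add(add(S^4(Z), Z), Z)))))
  step 14: S(S(S(S(add(S(add(SSSZ, Z)), Z)))))
  step 15: S(S(S(S(S(add(add(SSSZ, Z), Z))))))
  step 16: S(S(S(S(S(add(S(add(SSZ, Z)), Z))))))
  step 17: S(S(S(S(S(S(add(add(SSZ, Z), Z)))))))
  step 18: S(S(S(S(S(S(add(S(add(SZ, Z)), Z)))))))
  step 19: S(S(S(S(S(S(S(add(add(SZ, Z), Z))))))))
  step 20: S(S(S(S(S(S(S(add(S(add(Z, Z)), Z))))))))
  step 21: S(S(S(S(S(S(S(S(add(add(Z, Z), Z)))))))))
  step 22: S(S(S(S(S(S(S(S(add(Z, Z)))))))))
  step 23: S^8(Z)

Answer: normal form = S^8(Z)  (in 23 steps)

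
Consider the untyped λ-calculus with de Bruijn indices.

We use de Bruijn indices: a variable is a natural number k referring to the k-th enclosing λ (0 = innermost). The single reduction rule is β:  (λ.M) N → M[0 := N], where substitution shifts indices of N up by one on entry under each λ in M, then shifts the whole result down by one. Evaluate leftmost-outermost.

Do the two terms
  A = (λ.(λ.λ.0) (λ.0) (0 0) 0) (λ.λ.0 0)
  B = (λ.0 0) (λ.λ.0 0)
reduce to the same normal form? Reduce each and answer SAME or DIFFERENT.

Answer: SAME — A ⇓ λ.0 0, B ⇓ λ.0 0

Reduction:
Term A:
  start: (λ.(λ.λ.0) (λ.0) (0 0) 0) (λ.λ.0 0)
  [1] (λ.λ.0) (λ.0) ((λ.λ.0 0) (λ.λ.0 0)) (λ.λ.0 0)
  [2] (λ.0) ((λ.λ.0 0) (λ.λ.0 0)) (λ.λ.0 0)
  [3] (λ.λ.0 0) (λ.λ.0 0) (λ.λ.0 0)
  [4] (λ.0 0) (λ.λ.0 0)
  [5] (λ.λ.0 0) (λ.λ.0 0)
  [6] λ.0 0

Term B:
  start: (λ.0 0) (λ.λ.0 0)
  [1] (λ.λ.0 0) (λ.λ.0 0)
  [2] λ.0 0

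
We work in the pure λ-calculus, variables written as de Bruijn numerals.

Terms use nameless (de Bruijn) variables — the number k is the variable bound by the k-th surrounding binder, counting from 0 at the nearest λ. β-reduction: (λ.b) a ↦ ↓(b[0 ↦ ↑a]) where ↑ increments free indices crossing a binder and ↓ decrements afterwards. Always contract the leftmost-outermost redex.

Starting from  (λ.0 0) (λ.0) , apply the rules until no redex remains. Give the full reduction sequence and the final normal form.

  start: (λ.0 0) (λ.0)
  step 1: (λ.0) (λ.0)
  step 2: λ.0

Answer: normal form = λ.0  (in 2 steps)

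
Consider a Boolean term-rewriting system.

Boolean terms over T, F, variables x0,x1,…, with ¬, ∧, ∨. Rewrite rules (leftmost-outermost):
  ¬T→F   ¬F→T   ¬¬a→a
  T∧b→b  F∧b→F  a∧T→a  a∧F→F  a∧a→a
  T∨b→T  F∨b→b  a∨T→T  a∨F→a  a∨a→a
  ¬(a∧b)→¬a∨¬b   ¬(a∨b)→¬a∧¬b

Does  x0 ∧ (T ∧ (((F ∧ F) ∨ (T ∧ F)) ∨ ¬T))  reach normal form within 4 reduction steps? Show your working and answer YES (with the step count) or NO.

  start: x0 ∧ (T ∧ (((F ∧ F) ∨ (T ∧ F)) ∨ ¬T))
  →1  x0 ∧ (((F ∧ F) ∨ (T ∧ F)) ∨ ¬T)
  →2  x0 ∧ ((F ∨ (T ∧ F)) ∨ ¬T)
  →3  x0 ∧ ((T ∧ F) ∨ ¬T)
  →4  x0 ∧ (F ∨ ¬T)

Answer: NO — after 4 steps the term is x0 ∧ (F ∨ ¬T), not yet normal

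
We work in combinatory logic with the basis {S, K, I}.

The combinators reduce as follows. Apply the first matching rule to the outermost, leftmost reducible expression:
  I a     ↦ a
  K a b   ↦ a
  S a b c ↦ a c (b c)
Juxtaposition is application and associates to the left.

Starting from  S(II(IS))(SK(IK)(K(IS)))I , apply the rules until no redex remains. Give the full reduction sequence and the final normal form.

  start: S(II(IS))(SK(IK)(K(IS)))I
  →1  II(IS)I(SK(IK)(K(IS))I)
  →2  I(IS)I(SK(IK)(K(IS))I)
  →3  ISI(SK(IK)(K(IS))I)
  →4  SI(SK(IK)(K(IS))I)
  →5  SI(K(K(IS))(IK(K(IS)))I)
  →6  SI(K(IS)I)
  →7  SI(IS)
  →8  SIS

Answer: normal form = SIS  (in 8 steps)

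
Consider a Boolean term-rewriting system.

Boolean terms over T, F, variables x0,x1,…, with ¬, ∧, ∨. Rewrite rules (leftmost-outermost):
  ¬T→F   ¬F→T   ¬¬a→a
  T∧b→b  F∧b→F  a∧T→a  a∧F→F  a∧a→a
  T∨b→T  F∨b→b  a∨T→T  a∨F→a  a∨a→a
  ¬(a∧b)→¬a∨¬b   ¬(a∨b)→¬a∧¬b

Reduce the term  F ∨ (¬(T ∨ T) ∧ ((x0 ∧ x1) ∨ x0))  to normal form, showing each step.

Answer: normal form = F  (in 5 steps)

Reduction:
  start: F ∨ (¬(T ∨ T) ∧ ((x0 ∧ x1) ∨ x0))
  →1  ¬(T ∨ T) ∧ ((x0 ∧ x1) ∨ x0)
  →2  (¬T ∧ ¬T) ∧ ((x0 ∧ x1) ∨ x0)
  →3  ¬T ∧ ((x0 ∧ x1) ∨ x0)
  →4  F ∧ ((x0 ∧ x1) ∨ x0)
  →5  F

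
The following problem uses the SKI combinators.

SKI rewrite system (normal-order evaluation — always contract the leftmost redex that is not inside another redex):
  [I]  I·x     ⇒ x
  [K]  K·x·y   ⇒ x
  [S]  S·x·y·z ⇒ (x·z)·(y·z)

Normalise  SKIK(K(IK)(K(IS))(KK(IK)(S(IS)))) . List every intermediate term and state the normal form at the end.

  start: SKIK(K(IK)(K(IS))(KK(IK)(S(IS))))
  →1  KK(IK)(K(IK)(K(IS))(KK(IK)(S(IS))))
  →2  K(K(IK)(K(IS))(KK(IK)(S(IS))))
  →3  K(IK(KK(IK)(S(IS))))
  →4  K(K(KK(IK)(S(IS))))
  →5  K(K(K(S(IS))))
  →6  K(K(K(SS)))

Answer: normal form = K(K(K(SS)))  (in 6 steps)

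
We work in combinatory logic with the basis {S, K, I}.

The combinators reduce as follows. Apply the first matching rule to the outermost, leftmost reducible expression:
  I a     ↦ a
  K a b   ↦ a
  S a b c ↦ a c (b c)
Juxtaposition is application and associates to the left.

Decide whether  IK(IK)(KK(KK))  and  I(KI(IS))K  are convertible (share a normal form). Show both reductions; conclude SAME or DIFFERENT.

Answer: SAME — A ⇓ K, B ⇓ K

Reduction:
Term A:
  start: IK(IK)(KK(KK))
  step 1: K(IK)(KK(KK))
  step 2: IK
  step 3: K

Term B:
  start: I(KI(IS))K
  step 1: KI(IS)K
  step 2: IK
  step 3: K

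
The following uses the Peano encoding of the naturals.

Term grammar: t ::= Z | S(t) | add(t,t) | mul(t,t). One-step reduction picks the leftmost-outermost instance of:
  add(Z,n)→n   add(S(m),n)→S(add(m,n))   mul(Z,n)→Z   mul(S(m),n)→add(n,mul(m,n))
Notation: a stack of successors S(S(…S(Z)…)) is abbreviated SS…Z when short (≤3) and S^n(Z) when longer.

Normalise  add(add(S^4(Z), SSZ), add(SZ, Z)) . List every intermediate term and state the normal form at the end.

  start: add(add(S^4(Z), SSZ), add(SZ, Z))
  [1] add(S(add(SSSZ, SSZ)), add(SZ, Z))
  [2] S(add(add(SSSZ, SSZ), add(SZ, Z)))
  [3] S(add(S(add(SSZ, SSZ)), add(SZ, Z)))
  [4] S(S(add(add(SSZ, SSZ), add(SZ, Z))))
  [5] S(S(add(S(add(SZ, SSZ)), add(SZ, Z))))
  [6] S(S(S(add(add(SZ, SSZ), add(SZ, Z)))))
  [7] S(S(S(add(S(add(Z, SSZ)), add(SZ, Z)))))
  [8] S(S(S(S(add(add(Z, SSZ), add(SZ, Z))))))
  [9] S(S(S(S(add(SSZ, add(SZ, Z))))))
  [10] S(S(S(S(S(add(SZ, add(SZ, Z)))))))
  [11] S(S(S(S(S(S(add(Z, add(SZ, Z))))))))
  [12] S(S(S(S(S(S(add(SZ, Z)))))))
  [13] S(S(S(S(S(S(S(add(Z, Z))))))))
  [14] S^7(Z)

Answer: normal form = S^7(Z)  (in 14 steps)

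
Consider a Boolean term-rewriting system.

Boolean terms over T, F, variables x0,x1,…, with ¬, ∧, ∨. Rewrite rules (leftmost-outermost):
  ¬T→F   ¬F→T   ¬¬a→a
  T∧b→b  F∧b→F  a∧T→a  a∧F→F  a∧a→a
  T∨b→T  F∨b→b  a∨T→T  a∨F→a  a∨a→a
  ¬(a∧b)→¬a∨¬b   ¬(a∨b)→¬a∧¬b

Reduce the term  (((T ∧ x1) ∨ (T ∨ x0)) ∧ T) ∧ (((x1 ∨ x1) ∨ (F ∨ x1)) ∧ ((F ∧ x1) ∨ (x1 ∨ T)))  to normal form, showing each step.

  start: (((T ∧ x1) ∨ (T ∨ x0)) ∧ T) ∧ (((x1 ∨ x1) ∨ (F ∨ x1)) ∧ ((F ∧ x1) ∨ (x1 ∨ T)))
  [1] ((T ∧ x1) ∨ (T ∨ x0)) ∧ (((x1 ∨ x1) ∨ (F ∨ x1)) ∧ ((F ∧ x1) ∨ (x1 ∨ T)))
  [2] (x1 ∨ (T ∨ x0)) ∧ (((x1 ∨ x1) ∨ (F ∨ x1)) ∧ ((F ∧ x1) ∨ (x1 ∨ T)))
  [3] (x1 ∨ T) ∧ (((x1 ∨ x1) ∨ (F ∨ x1)) ∧ ((F ∧ x1) ∨ (x1 ∨ T)))
  [4] T ∧ (((x1 ∨ x1) ∨ (F ∨ x1)) ∧ ((F ∧ x1) ∨ (x1 ∨ T)))
  [5] ((x1 ∨ x1) ∨ (F ∨ x1)) ∧ ((F ∧ x1) ∨ (x1 ∨ T))
  [6] (x1 ∨ (F ∨ x1)) ∧ ((F ∧ x1) ∨ (x1 ∨ T))
  [7] (x1 ∨ x1) ∧ ((F ∧ x1) ∨ (x1 ∨ T))
  [8] x1 ∧ ((F ∧ x1) ∨ (x1 ∨ T))
  [9] x1 ∧ (F ∨ (x1 ∨ T))
  [10] x1 ∧ (x1 ∨ T)
  [11] x1 ∧ T
  [12] x1

Answer: normal form = x1  (in 12 steps)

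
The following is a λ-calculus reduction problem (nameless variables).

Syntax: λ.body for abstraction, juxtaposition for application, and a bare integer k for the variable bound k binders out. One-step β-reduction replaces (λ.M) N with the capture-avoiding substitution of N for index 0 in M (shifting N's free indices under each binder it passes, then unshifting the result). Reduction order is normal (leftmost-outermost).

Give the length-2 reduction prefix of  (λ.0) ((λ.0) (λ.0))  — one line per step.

  start: (λ.0) ((λ.0) (λ.0))
  →1  (λ.0) (λ.0)
  →2  λ.0

Answer: after 2 steps: λ.0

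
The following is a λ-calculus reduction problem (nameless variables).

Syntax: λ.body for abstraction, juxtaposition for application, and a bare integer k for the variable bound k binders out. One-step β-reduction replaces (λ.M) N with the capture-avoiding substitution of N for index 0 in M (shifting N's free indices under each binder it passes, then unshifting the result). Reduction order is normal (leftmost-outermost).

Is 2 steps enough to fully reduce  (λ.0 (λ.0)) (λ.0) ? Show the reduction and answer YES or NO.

  start: (λ.0 (λ.0)) (λ.0)
  [1] (λ.0) (λ.0)
  [2] λ.0

Answer: YES — reaches normal form λ.0 in 2 ≤ 2 steps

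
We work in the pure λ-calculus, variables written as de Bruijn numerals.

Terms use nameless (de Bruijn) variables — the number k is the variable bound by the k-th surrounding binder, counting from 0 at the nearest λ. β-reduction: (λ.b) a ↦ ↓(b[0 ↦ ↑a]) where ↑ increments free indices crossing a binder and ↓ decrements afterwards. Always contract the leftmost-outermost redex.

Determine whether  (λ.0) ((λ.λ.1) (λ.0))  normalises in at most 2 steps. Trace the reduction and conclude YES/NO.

Answer: YES — reaches normal form λ.λ.0 in 2 ≤ 2 steps

Derivation:
  start: (λ.0) ((λ.λ.1) (λ.0))
  step 1: (λ.λ.1) (λ.0)
  step 2: λ.λ.0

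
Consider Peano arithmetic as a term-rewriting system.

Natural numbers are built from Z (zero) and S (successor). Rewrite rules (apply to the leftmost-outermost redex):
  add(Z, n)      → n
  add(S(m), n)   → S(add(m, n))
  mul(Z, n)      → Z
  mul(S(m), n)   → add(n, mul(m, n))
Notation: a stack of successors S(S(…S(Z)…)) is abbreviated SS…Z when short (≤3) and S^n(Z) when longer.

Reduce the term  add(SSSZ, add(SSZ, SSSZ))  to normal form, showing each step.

Answer: normal form = S^8(Z)  (in 7 steps)

Working:
  start: add(SSSZ, add(SSZ, SSSZ))
  [1] S(add(SSZ, add(SSZ, SSSZ)))
  [2] S(S(add(SZ, add(SSZ, SSSZ))))
  [3] S(S(S(add(Z, add(SSZ, SSSZ)))))
  [4] S(S(S(add(SSZ, SSSZ))))
  [5] S(S(S(S(add(SZ, SSSZ)))))
  [6] S(S(S(S(S(add(Z, SSSZ))))))
  [7] S^8(Z)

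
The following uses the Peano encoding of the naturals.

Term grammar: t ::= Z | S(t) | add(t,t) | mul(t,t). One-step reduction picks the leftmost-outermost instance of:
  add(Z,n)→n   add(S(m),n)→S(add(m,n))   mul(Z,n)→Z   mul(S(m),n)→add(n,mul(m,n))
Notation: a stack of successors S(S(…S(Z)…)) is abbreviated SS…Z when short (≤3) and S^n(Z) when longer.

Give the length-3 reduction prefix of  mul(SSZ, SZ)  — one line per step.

  start: mul(SSZ, SZ)
  →1  add(SZ, mul(SZ, SZ))
  →2  S(add(Z, mul(SZ, SZ)))
  →3  S(mul(SZ, SZ))

Answer: after 3 steps: S(mul(SZ, SZ))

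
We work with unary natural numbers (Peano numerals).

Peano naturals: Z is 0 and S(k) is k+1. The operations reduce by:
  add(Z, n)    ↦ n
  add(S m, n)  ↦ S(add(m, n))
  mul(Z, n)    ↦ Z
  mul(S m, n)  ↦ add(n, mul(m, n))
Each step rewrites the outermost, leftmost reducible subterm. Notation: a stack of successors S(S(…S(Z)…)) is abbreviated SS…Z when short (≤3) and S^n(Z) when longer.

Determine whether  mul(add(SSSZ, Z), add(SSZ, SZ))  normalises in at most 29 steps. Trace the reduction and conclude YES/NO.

Answer: YES — reaches normal form S^9(Z) in 29 ≤ 29 steps

Reduction:
  start: mul(add(SSSZ, Z), add(SSZ, SZ))
  →1  mul(S(add(SSZ, Z)), add(SSZ, SZ))
  →2  add(add(SSZ, SZ), mul(add(SSZ, Z), add(SSZ, SZ)))
  →3  add(S(add(SZ, SZ)), mul(add(SSZ, Z), add(SSZ, SZ)))
  →4  S(add(add(SZ, SZ), mul(add(SSZ, Z), add(SSZ, SZ))))
  →5  S(add(S(add(Z, SZ)), mul(add(SSZ, Z), add(SSZ, SZ))))
  →6  S(S(add(add(Z, SZ), mul(add(SSZ, Z), add(SSZ, SZ)))))
  →7  S(S(add(SZ, mul(add(SSZ, Z), add(SSZ, SZ)))))
  →8  S(S(S(add(Z, mul(add(SSZ, Z), add(SSZ, SZ))))))
  →9  S(S(S(mul(add(SSZ, Z), add(SSZ, SZ)))))
  →10  S(S(S(mul(S(add(SZ, Z)), add(SSZ, SZ)))))
  →11  S(S(S(add(add(SSZ, SZ), mul(add(SZ, Z), add(SSZ, SZ))))))
  →12  S(S(S(add(S(add(SZ, SZ)), mul(add(SZ, Z), add(SSZ, SZ))))))
  →13  S(S(S(S(add(add(SZ, SZ), mul(add(SZ, Z), add(SSZ, SZ)))))))
  →14  S(S(S(S(add(S(add(Z, SZ)), mul(add(SZ, Z), add(SSZ, SZ)))))))
  →15  S(S(S(S(S(add(add(Z, SZ), mul(add(SZ, Z), add(SSZ, SZ))))))))
  →16  S(S(S(S(S(add(SZ, mul(add(SZ, Z), add(SSZ, SZ))))))))
  →17  S(S(S(S(S(S(add(Z, mul(add(SZ, Z), add(SSZ, SZ)))))))))
  →18  S(S(S(S(S(S(mul(add(SZ, Z), add(SSZ, SZ))))))))
  →19  S(S(S(S(S(S(mul(S(add(Z, Z)), add(SSZ, SZ))))))))
  →20  S(S(S(S(S(S(add(add(SSZ, SZ), mul(add(Z, Z), add(SSZ, SZ)))))))))
  →21  S(S(S(S(S(S(add(S(add(SZ, SZ)), mul(add(Z, Z), add(SSZ, SZ)))))))))
  →22  S(S(S(S(S(S(S(add(add(SZ, SZ), mul(add(Z, Z), add(SSZ, SZ))))))))))
  →23  S(S(S(S(S(S(S(add(S(add(Z, SZ)), mul(add(Z, Z), add(SSZ, SZ))))))))))
  →24  S(S(S(S(S(S(S(S(add(add(Z, SZ), mul(add(Z, Z), add(SSZ, SZ)))))))))))
  →25  S(S(S(S(S(S(S(S(add(SZ, mul(add(Z, Z), add(SSZ, SZ)))))))))))
  →26  S(S(S(S(S(S(S(S(S(add(Z, mul(add(Z, Z), add(SSZ, SZ))))))))))))
  →27  S(S(S(S(S(S(S(S(S(mul(add(Z, Z), add(SSZ, SZ)))))))))))
  →28  S(S(S(S(S(S(S(S(S(mul(Z, add(SSZ, SZ)))))))))))
  →29  S^9(Z)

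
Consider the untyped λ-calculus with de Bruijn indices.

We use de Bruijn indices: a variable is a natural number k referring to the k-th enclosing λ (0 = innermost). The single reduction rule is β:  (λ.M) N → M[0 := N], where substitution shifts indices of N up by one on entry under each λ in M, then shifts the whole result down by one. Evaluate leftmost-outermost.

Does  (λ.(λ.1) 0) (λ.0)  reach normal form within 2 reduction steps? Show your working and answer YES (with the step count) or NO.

  start: (λ.(λ.1) 0) (λ.0)
  →1  (λ.λ.0) (λ.0)
  →2  λ.0

Answer: YES — reaches normal form λ.0 in 2 ≤ 2 steps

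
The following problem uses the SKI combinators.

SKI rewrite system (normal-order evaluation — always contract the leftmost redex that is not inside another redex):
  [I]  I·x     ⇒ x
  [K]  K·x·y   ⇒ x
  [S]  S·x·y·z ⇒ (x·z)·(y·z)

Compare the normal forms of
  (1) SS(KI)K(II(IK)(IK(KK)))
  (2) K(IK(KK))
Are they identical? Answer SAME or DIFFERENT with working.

Answer: SAME — A ⇓ K(K(KK)), B ⇓ K(K(KK))

Working:
Term A:
  start: SS(KI)K(II(IK)(IK(KK)))
  step 1: SK(KIK)(II(IK)(IK(KK)))
  step 2: K(II(IK)(IK(KK)))(KIK(II(IK)(IK(KK))))
  step 3: II(IK)(IK(KK))
  step 4: I(IK)(IK(KK))
  step 5: IK(IK(KK))
  step 6: K(IK(KK))
  step 7: K(K(KK))

Term B:
  start: K(IK(KK))
  step 1: K(K(KK))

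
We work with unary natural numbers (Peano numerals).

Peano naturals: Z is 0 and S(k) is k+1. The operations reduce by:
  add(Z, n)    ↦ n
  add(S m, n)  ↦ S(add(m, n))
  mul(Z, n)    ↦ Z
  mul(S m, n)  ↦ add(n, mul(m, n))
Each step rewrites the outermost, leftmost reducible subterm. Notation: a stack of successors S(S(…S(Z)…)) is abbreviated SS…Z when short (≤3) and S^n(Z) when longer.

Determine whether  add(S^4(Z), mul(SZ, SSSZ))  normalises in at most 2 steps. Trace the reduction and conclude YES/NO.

  start: add(S^4(Z), mul(SZ, SSSZ))
  →1  S(add(SSSZ, mul(SZ, SSSZ)))
  →2  S(S(add(SSZ, mul(SZ, SSSZ))))

Answer: NO — after 2 steps the term is S(S(add(SSZ, mul(SZ, SSSZ)))), not yet normal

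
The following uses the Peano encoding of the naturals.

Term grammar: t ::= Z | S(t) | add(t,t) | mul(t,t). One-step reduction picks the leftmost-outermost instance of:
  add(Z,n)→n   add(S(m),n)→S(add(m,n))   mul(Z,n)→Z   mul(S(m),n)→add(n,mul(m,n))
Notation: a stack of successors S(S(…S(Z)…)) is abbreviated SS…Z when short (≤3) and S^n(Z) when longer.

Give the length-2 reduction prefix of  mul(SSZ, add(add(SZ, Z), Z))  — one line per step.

  start: mul(SSZ, add(add(SZ, Z), Z))
  →1  add(add(add(SZ, Z), Z), mul(SZ, add(add(SZ, Z), Z)))
  →2  add(add(S(add(Z, Z)), Z), mul(SZ, add(add(SZ, Z), Z)))

Answer: after 2 steps: add(add(S(add(Z, Z)), Z), mul(SZ, add(add(SZ, Z), Z)))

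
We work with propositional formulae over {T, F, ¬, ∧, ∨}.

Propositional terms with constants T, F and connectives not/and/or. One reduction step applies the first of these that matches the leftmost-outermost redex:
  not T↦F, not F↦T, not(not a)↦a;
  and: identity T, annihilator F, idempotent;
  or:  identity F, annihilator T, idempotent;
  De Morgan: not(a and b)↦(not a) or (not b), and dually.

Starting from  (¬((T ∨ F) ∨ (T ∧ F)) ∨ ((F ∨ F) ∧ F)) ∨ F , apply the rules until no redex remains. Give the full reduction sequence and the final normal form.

Answer: normal form = F  (in 8 steps)

Derivation:
  start: (¬((T ∨ F) ∨ (T ∧ F)) ∨ ((F ∨ F) ∧ F)) ∨ F
  step 1: ¬((T ∨ F) ∨ (T ∧ F)) ∨ ((F ∨ F) ∧ F)
  step 2: (¬(T ∨ F) ∧ ¬(T ∧ F)) ∨ ((F ∨ F) ∧ F)
  step 3: ((¬T ∧ ¬F) ∧ ¬(T ∧ F)) ∨ ((F ∨ F) ∧ F)
  step 4: ((F ∧ ¬F) ∧ ¬(T ∧ F)) ∨ ((F ∨ F) ∧ F)
  step 5: (F ∧ ¬(T ∧ F)) ∨ ((F ∨ F) ∧ F)
  step 6: F ∨ ((F ∨ F) ∧ F)
  step 7: (F ∨ F) ∧ F
  step 8: F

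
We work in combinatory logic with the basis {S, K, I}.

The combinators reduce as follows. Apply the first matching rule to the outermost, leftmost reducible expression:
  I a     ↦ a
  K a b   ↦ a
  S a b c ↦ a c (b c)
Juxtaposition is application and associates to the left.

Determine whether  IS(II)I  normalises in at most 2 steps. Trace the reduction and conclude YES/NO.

  start: IS(II)I
  step 1: S(II)I
  step 2: SII

Answer: YES — reaches normal form SII in 2 ≤ 2 steps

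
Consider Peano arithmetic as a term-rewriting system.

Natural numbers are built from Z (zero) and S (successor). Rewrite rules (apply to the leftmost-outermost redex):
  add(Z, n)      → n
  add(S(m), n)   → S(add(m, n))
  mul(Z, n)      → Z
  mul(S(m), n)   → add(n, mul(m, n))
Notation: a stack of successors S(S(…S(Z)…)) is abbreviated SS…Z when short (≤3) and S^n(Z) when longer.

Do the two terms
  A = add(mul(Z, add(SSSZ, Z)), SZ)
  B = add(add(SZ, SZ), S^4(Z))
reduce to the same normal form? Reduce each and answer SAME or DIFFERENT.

Term A:
  start: add(mul(Z, add(SSSZ, Z)), SZ)
  [1] add(Z, SZ)
  [2] SZ

Term B:
  start: add(add(SZ, SZ), S^4(Z))
  [1] add(S(add(Z, SZ)), S^4(Z))
  [2] S(add(add(Z, SZ), S^4(Z)))
  [3] S(add(SZ, S^4(Z)))
  [4] S(S(add(Z, S^4(Z))))
  [5] S^6(Z)

Answer: DIFFERENT — A ⇓ SZ, B ⇓ S^6(Z)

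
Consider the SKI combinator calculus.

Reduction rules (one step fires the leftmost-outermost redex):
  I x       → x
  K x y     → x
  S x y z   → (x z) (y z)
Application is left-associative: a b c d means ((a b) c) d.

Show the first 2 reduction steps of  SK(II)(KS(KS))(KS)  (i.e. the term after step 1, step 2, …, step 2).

Answer: after 2 steps: KS(KS)(KS)

Derivation:
  start: SK(II)(KS(KS))(KS)
  [1] K(KS(KS))(II(KS(KS)))(KS)
  [2] KS(KS)(KS)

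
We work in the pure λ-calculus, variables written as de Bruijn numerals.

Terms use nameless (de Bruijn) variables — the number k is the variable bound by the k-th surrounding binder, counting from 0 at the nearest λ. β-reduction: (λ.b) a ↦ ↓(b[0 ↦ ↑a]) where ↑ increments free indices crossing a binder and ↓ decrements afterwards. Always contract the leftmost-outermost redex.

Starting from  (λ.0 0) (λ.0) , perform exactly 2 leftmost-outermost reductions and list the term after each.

  start: (λ.0 0) (λ.0)
  →1  (λ.0) (λ.0)
  →2  λ.0

Answer: after 2 steps: λ.0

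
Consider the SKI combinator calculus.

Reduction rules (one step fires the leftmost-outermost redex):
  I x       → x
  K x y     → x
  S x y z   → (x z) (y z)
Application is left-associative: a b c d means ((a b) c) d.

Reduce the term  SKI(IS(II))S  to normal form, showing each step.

  start: SKI(IS(II))S
  step 1: K(IS(II))(I(IS(II)))S
  step 2: IS(II)S
  step 3: S(II)S
  step 4: SIS

Answer: normal form = SIS  (in 4 steps)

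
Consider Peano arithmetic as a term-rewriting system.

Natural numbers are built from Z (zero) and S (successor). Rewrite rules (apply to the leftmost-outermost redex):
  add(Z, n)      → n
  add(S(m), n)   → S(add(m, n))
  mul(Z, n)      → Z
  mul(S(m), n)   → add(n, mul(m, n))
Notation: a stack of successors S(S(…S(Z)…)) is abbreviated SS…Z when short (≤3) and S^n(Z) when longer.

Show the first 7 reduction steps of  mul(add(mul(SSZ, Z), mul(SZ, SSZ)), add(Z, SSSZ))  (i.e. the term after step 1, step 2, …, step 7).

Answer: after 7 steps: mul(add(SSZ, mul(Z, SSZ)), add(Z, SSSZ))

Derivation:
  start: mul(add(mul(SSZ, Z), mul(SZ, SSZ)), add(Z, SSSZ))
  [1] mul(add(add(Z, mul(SZ, Z)), mul(SZ, SSZ)), add(Z, SSSZ))
  [2] mul(add(mul(SZ, Z), mul(SZ, SSZ)), add(Z, SSSZ))
  [3] mul(add(add(Z, mul(Z, Z)), mul(SZ, SSZ)), add(Z, SSSZ))
  [4] mul(add(mul(Z, Z), mul(SZ, SSZ)), add(Z, SSSZ))
  [5] mul(add(Z, mul(SZ, SSZ)), add(Z, SSSZ))
  [6] mul(mul(SZ, SSZ), add(Z, SSSZ))
  [7] mul(add(SSZ, mul(Z, SSZ)), add(Z, SSSZ))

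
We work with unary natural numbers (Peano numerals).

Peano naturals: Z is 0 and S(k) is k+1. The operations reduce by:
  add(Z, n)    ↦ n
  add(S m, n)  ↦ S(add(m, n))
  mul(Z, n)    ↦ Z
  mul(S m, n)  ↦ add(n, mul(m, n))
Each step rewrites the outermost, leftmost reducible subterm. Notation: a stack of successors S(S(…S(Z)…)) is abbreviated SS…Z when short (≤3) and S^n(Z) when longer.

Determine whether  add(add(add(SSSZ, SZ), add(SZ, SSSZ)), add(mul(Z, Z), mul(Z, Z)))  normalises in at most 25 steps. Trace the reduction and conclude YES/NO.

Answer: YES — reaches normal form S^8(Z) in 23 ≤ 25 steps

Reduction:
  start: add(add(add(SSSZ, SZ), add(SZ, SSSZ)), add(mul(Z, Z), mul(Z, Z)))
  step 1: add(add(S(add(SSZ, SZ)), add(SZ, SSSZ)), add(mul(Z, Z), mul(Z, Z)))
  step 2: add(S(add(add(SSZ, SZ), add(SZ, SSSZ))), add(mul(Z, Z), mul(Z, Z)))
  step 3: S(add(add(add(SSZ, SZ), add(SZ, SSSZ)), add(mul(Z, Z), mul(Z, Z))))
  step 4: S(add(add(S(add(SZ, SZ)), add(SZ, SSSZ)), add(mul(Z, Z), mul(Z, Z))))
  step 5: S(add(S(add(add(SZ, SZ), add(SZ, SSSZ))), add(mul(Z, Z), mul(Z, Z))))
  step 6: S(S(add(add(add(SZ, SZ), add(SZ, SSSZ)), add(mul(Z, Z), mul(Z, Z)))))
  step 7: S(S(add(add(S(add(Z, SZ)), add(SZ, SSSZ)), add(mul(Z, Z), mul(Z, Z)))))
  step 8: S(S(add(S(add(add(Z, SZ), add(SZ, SSSZ))), add(mul(Z, Z), mul(Z, Z)))))
  step 9: S(S(S(add(add(add(Z, SZ), add(SZ, SSSZ)), add(mul(Z, Z), mul(Z, Z))))))
  step 10: S(S(S(add(add(SZ, add(SZ, SSSZ)), add(mul(Z, Z), mul(Z, Z))))))
  step 11: S(S(S(add(S(add(Z, add(SZ, SSSZ))), add(mul(Z, Z), mul(Z, Z))))))
  step 12: S(S(S(S(add(add(Z, add(SZ, SSSZ)), add(mul(Z, Z), mul(Z, Z)))))))
  step 13: S(S(S(S(add(add(SZ, SSSZ), add(mul(Z, Z), mul(Z, Z)))))))
  step 14: S(S(S(S(add(S(add(Z, SSSZ)), add(mul(Z, Z), mul(Z, Z)))))))
  step 15: S(S(S(S(S(add(add(Z, SSSZ), add(mul(Z, Z), mul(Z, Z))))))))
  step 16: S(S(S(S(S(add(SSSZ, add(mul(Z, Z), mul(Z, Z))))))))
  step 17: S(S(S(S(S(S(add(SSZ, add(mul(Z, Z), mul(Z, Z)))))))))
  step 18: S(S(S(S(S(S(S(add(SZ, add(mul(Z, Z), mul(Z, Z))))))))))
  step 19: S(S(S(S(S(S(S(S(add(Z, add(mul(Z, Z), mul(Z, Z)))))))))))
  step 20: S(S(S(S(S(S(S(S(add(mul(Z, Z), mul(Z, Z))))))))))
  step 21: S(S(S(S(S(S(S(S(add(Z, mul(Z, Z))))))))))
  step 22: S(S(S(S(S(S(S(S(mul(Z, Z)))))))))
  step 23: S^8(Z)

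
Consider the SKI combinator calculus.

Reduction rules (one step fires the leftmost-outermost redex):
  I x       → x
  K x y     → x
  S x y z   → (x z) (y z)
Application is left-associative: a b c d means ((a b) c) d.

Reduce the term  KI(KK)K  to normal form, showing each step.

Answer: normal form = K  (in 2 steps)

Reduction:
  start: KI(KK)K
  →1  IK
  →2  K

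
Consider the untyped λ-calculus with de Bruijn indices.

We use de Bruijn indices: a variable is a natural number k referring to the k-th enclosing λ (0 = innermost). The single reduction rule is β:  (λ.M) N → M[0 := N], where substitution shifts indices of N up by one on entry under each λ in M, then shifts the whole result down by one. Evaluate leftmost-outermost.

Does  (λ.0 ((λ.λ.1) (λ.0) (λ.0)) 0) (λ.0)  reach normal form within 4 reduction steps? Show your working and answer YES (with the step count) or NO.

  start: (λ.0 ((λ.λ.1) (λ.0) (λ.0)) 0) (λ.0)
  [1] (λ.0) ((λ.λ.1) (λ.0) (λ.0)) (λ.0)
  [2] (λ.λ.1) (λ.0) (λ.0) (λ.0)
  [3] (λ.λ.0) (λ.0) (λ.0)
  [4] (λ.0) (λ.0)

Answer: NO — after 4 steps the term is (λ.0) (λ.0), not yet normal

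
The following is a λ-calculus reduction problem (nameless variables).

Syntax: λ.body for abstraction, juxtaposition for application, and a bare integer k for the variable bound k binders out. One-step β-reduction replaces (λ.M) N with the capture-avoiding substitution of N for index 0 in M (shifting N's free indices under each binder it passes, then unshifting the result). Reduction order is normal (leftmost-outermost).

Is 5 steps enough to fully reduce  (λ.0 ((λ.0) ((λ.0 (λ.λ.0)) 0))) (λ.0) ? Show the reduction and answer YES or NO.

  start: (λ.0 ((λ.0) ((λ.0 (λ.λ.0)) 0))) (λ.0)
  [1] (λ.0) ((λ.0) ((λ.0 (λ.λ.0)) (λ.0)))
  [2] (λ.0) ((λ.0 (λ.λ.0)) (λ.0))
  [3] (λ.0 (λ.λ.0)) (λ.0)
  [4] (λ.0) (λ.λ.0)
  [5] λ.λ.0

Answer: YES — reaches normal form λ.λ.0 in 5 ≤ 5 steps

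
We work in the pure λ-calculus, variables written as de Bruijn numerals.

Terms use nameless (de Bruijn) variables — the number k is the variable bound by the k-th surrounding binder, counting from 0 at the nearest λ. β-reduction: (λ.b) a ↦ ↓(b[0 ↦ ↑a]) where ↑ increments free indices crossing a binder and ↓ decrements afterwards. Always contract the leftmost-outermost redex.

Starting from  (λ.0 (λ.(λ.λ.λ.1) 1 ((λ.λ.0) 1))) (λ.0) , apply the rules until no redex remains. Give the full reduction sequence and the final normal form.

  start: (λ.0 (λ.(λ.λ.λ.1) 1 ((λ.λ.0) 1))) (λ.0)
  [1] (λ.0) (λ.(λ.λ.λ.1) (λ.0) ((λ.λ.0) (λ.0)))
  [2] λ.(λ.λ.λ.1) (λ.0) ((λ.λ.0) (λ.0))
  [3] λ.(λ.λ.1) ((λ.λ.0) (λ.0))
  [4] λ.λ.(λ.λ.0) (λ.0)
  [5] λ.λ.λ.0

Answer: normal form = λ.λ.λ.0  (in 5 steps)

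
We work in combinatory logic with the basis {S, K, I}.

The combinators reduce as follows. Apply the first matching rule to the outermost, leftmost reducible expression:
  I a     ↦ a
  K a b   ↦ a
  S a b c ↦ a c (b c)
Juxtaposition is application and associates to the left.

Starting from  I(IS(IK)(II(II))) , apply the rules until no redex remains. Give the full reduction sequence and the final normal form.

Answer: normal form = SKI  (in 6 steps)

Working:
  start: I(IS(IK)(II(II)))
  [1] IS(IK)(II(II))
  [2] S(IK)(II(II))
  [3] SK(II(II))
  [4] SK(I(II))
  [5] SK(II)
  [6] SKI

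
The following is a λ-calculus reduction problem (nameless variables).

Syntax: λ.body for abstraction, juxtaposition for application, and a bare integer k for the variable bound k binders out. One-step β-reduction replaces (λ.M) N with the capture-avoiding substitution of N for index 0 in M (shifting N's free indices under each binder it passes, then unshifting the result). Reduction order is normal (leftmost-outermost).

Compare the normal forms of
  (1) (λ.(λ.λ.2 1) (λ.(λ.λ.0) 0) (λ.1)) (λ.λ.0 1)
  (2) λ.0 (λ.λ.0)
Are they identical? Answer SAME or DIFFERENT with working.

Term A:
  start: (λ.(λ.λ.2 1) (λ.(λ.λ.0) 0) (λ.1)) (λ.λ.0 1)
  [1] (λ.λ.(λ.λ.0 1) 1) (λ.(λ.λ.0) 0) (λ.λ.λ.0 1)
  [2] (λ.(λ.λ.0 1) (λ.(λ.λ.0) 0)) (λ.λ.λ.0 1)
  [3] (λ.λ.0 1) (λ.(λ.λ.0) 0)
  [4] λ.0 (λ.(λ.λ.0) 0)
  [5] λ.0 (λ.λ.0)

Term B:
  start: λ.0 (λ.λ.0)

Answer: SAME — A ⇓ λ.0 (λ.λ.0), B ⇓ λ.0 (λ.λ.0)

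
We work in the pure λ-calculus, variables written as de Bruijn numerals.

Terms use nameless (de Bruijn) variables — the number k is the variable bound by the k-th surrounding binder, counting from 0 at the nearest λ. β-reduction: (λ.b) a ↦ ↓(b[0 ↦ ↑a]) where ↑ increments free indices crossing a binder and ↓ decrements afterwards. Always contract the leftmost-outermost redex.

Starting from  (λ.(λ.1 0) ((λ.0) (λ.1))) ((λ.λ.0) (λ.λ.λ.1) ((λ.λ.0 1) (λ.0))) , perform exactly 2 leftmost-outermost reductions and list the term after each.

  start: (λ.(λ.1 0) ((λ.0) (λ.1))) ((λ.λ.0) (λ.λ.λ.1) ((λ.λ.0 1) (λ.0)))
  →1  (λ.(λ.λ.0) (λ.λ.λ.1) ((λ.λ.0 1) (λ.0)) 0) ((λ.0) (λ.(λ.λ.0) (λ.λ.λ.1) ((λ.λ.0 1) (λ.0))))
  →2  (λ.λ.0) (λ.λ.λ.1) ((λ.λ.0 1) (λ.0)) ((λ.0) (λ.(λ.λ.0) (λ.λ.λ.1) ((λ.λ.0 1) (λ.0))))

Answer: after 2 steps: (λ.λ.0) (λ.λ.λ.1) ((λ.λ.0 1) (λ.0)) ((λ.0) (λ.(λ.λ.0) (λ.λ.λ.1) ((λ.λ.0 1) (λ.0))))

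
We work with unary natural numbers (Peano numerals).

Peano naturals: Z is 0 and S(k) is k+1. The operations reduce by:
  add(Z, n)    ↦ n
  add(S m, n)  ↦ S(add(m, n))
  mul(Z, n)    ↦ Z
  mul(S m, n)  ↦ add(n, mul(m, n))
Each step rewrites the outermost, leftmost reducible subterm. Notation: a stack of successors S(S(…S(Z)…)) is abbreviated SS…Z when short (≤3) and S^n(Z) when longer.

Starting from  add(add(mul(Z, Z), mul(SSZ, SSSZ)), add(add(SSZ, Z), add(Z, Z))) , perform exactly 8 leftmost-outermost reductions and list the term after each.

Answer: after 8 steps: S(S(add(S(add(Z, mul(SZ, SSSZ))), add(add(SSZ, Z), add(Z, Z)))))

Derivation:
  start: add(add(mul(Z, Z), mul(SSZ, SSSZ)), add(add(SSZ, Z), add(Z, Z)))
  step 1: add(add(Z, mul(SSZ, SSSZ)), add(add(SSZ, Z), add(Z, Z)))
  step 2: add(mul(SSZ, SSSZ), add(add(SSZ, Z), add(Z, Z)))
  step 3: add(add(SSSZ, mul(SZ, SSSZ)), add(add(SSZ, Z), add(Z, Z)))
  step 4: add(S(add(SSZ, mul(SZ, SSSZ))), add(add(SSZ, Z), add(Z, Z)))
  step 5: S(add(add(SSZ, mul(SZ, SSSZ)), add(add(SSZ, Z), add(Z, Z))))
  step 6: S(add(S(add(SZ, mul(SZ, SSSZ))), add(add(SSZ, Z), add(Z, Z))))
  step 7: S(S(add(add(SZ, mul(SZ, SSSZ)), add(add(SSZ, Z), add(Z, Z)))))
  step 8: S(S(add(S(add(Z, mul(SZ, SSSZ))), add(add(SSZ, Z), add(Z, Z)))))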